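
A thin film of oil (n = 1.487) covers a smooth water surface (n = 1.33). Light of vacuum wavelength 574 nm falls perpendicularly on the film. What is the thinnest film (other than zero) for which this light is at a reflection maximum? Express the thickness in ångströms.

965 Å

At the upper boundary (n = 1.0 to n = 1.487) the reflected ray undergoes a half-wave phase shift.
Ray reflecting at the bottom interface goes from n = 1.487 toward n = 1.33: no phase shift.
Exactly one π shift → a net half-wave offset.
For maximum reflection here: 2 n t = (m + ½) λ.
Minimum at m = 0: t = λ / (4 n) = 574 / (4 × 1.487) = 96.5 nm.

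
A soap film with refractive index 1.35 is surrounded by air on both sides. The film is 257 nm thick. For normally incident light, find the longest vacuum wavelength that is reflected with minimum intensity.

Top surface (1.0 → 1.35): reflection off a higher-index medium gives a half-wave phase shift.
Ray reflecting at the bottom interface goes from n = 1.35 toward n = 1.0: no phase shift.
Exactly one π shift → a net half-wave offset.
For minimum reflection here: 2 n t = m λ.
λ = 2 n t / m. The longest wavelength is m = 1: λ = 2 × 1.35 × 257 / 1.00 = 694 nm.

694 nm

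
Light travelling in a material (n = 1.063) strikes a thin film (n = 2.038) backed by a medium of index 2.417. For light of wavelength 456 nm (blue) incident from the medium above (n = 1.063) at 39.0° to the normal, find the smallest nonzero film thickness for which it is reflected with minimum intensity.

59.2 nm

Top surface (1.063 → 2.038): reflection off a higher-index medium gives a half-wave phase shift.
Ray reflecting at the bottom interface goes from n = 2.038 toward n = 2.417: a half-wave phase shift.
The two reflections carry the same phase change, so no net offset.
With no net inversion, destructive interference in reflection requires 2 n t cos θ_r = (m + ½) λ.
Snell's law: 1.063 sin 39.0° = 2.038 sin θ_r → sin θ_r = 0.328, cos θ_r = 0.945.
Minimum at m = 0: t = λ / (4 n cos θ_r) = 456 / (4 × 2.038 × 0.945) = 59.2 nm.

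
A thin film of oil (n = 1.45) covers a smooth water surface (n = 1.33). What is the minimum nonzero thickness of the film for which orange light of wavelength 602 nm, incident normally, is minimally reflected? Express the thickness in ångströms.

2076 Å

At the upper boundary (n = 1.0 to n = 1.45) the reflected ray undergoes a half-wave phase shift.
Ray reflecting at the bottom interface goes from n = 1.45 toward n = 1.33: no phase shift.
Net: one phase inversion between the two reflected rays.
For dark reflection here: 2 n t = m λ.
Minimum nonzero at m = 1: t = λ / (2 n) = 602 / (2 × 1.45) = 208 nm.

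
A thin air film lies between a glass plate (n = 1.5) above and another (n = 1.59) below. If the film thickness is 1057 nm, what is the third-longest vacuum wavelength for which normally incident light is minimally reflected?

705 nm

Ray reflecting at the top interface goes from n = 1.5 toward n = 1.0: no phase shift.
At the lower boundary (n = 1.0 to n = 1.59) the reflected ray undergoes a half-wave phase shift.
Exactly one π shift → a net half-wave offset.
With one net inversion, destructive interference in reflection requires 2 n t = m λ.
λ = 2 n t / m. The third-longest wavelength is m = 3: λ = 2 × 1.0 × 1057 / 3.00 = 705 nm.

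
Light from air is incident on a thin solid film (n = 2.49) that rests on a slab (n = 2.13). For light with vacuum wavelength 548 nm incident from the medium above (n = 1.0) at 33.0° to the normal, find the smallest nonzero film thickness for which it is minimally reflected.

At the upper boundary (n = 1.0 to n = 2.49) the reflected ray undergoes a half-wave phase shift.
Ray reflecting at the bottom interface goes from n = 2.49 toward n = 2.13: no phase shift.
The two reflections differ by half a wavelength.
So the condition for destructive reflection is 2 n t cos θ_r = m λ.
Snell's law: 1.0 sin 33.0° = 2.49 sin θ_r → sin θ_r = 0.219, cos θ_r = 0.976.
Minimum nonzero at m = 1: t = λ / (2 n cos θ_r) = 548 / (2 × 2.49 × 0.976) = 113 nm.

113 nm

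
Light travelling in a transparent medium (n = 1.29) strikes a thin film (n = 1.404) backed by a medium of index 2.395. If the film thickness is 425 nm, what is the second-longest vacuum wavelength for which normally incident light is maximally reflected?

At the upper boundary (n = 1.29 to n = 1.404) the reflected ray undergoes a half-wave phase shift.
Ray reflecting at the bottom interface goes from n = 1.404 toward n = 2.395: a half-wave phase shift.
Net: no relative phase inversion (both shifts match).
So the condition for constructive reflection is 2 n t = m λ.
λ = 2 n t / m. The second-longest wavelength is m = 2: λ = 2 × 1.404 × 425 / 2.00 = 597 nm.

597 nm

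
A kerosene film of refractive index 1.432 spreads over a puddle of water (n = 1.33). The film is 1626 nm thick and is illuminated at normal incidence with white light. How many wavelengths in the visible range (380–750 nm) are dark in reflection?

At the upper boundary (n = 1.0 to n = 1.432) the reflected ray undergoes a half-wave phase shift.
At the lower boundary (n = 1.432 to n = 1.33) the reflected ray undergoes no phase shift.
The two reflections differ by half a wavelength.
So the condition for destructive reflection is 2 n t = m λ.
λ = 2 n t / m = 4657 / m nm.
m=6: 776 nm (IR); m=7: 665 nm (visible); m=8: 582 nm (visible); m=9: 517 nm (visible); m=10: 466 nm (visible); m=11: 423 nm (visible); m=12: 388 nm (visible); m=13: 358 nm (UV).

6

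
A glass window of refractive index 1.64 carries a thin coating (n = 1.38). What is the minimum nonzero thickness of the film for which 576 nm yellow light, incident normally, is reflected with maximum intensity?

209 nm

Top surface (1.0 → 1.38): reflection off a higher-index medium gives a half-wave phase shift.
Ray reflecting at the bottom interface goes from n = 1.38 toward n = 1.64: a half-wave phase shift.
Net: no relative phase inversion (both shifts match).
So the condition for constructive reflection is 2 n t = m λ.
Minimum nonzero at m = 1: t = λ / (2 n) = 576 / (2 × 1.38) = 209 nm.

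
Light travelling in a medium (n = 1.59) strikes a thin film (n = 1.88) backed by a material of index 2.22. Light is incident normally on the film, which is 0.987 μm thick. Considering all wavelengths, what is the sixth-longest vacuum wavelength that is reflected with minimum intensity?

At the upper boundary (n = 1.59 to n = 1.88) the reflected ray undergoes a half-wave phase shift.
Ray reflecting at the bottom interface goes from n = 1.88 toward n = 2.22: a half-wave phase shift.
Net: no relative phase inversion (both shifts match).
With no net inversion, destructive interference in reflection requires 2 n t = (m + ½) λ.
λ = 2 n t / (m + ½). The sixth-longest wavelength is m = 5: λ = 2 × 1.88 × 987 / 5.50 = 675 nm.

675 nm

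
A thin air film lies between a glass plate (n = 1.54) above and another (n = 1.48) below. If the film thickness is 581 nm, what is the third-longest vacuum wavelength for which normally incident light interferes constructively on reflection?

Top surface (1.54 → 1.0): reflection off a lower-index medium gives no phase shift.
Bottom surface (1.0 → 1.48): reflection off a higher-index medium gives a half-wave phase shift.
Exactly one π shift → a net half-wave offset.
With one net inversion, constructive interference in reflection requires 2 n t = (m + ½) λ.
λ = 2 n t / (m + ½). The third-longest wavelength is m = 2: λ = 2 × 1.0 × 581 / 2.50 = 465 nm.

465 nm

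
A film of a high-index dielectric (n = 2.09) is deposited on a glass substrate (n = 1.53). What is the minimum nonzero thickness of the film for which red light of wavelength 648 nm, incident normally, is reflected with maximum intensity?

Ray reflecting at the top interface goes from n = 1.0 toward n = 2.09: a half-wave phase shift.
At the lower boundary (n = 2.09 to n = 1.53) the reflected ray undergoes no phase shift.
Exactly one π shift → a net half-wave offset.
So the condition for constructive reflection is 2 n t = (m + ½) λ.
Minimum at m = 0: t = λ / (4 n) = 648 / (4 × 2.09) = 77.5 nm.

77.5 nm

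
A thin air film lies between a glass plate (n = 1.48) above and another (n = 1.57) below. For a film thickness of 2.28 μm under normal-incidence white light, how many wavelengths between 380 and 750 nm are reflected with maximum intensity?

At the upper boundary (n = 1.48 to n = 1.0) the reflected ray undergoes no phase shift.
Ray reflecting at the bottom interface goes from n = 1.0 toward n = 1.57: a half-wave phase shift.
Net: one phase inversion between the two reflected rays.
For strong reflection here: 2 n t = (m + ½) λ.
λ = 2 n t / (m + ½) = 4560 / (m + ½) nm.
m=5: 829 nm (IR); m=6: 702 nm (visible); m=7: 608 nm (visible); m=8: 536 nm (visible); m=9: 480 nm (visible); m=10: 434 nm (visible); m=11: 397 nm (visible); m=12: 365 nm (UV).

6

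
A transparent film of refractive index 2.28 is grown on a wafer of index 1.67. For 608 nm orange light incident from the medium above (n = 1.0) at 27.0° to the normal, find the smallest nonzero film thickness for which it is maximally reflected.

68.0 nm

At the upper boundary (n = 1.0 to n = 2.28) the reflected ray undergoes a half-wave phase shift.
Bottom surface (2.28 → 1.67): reflection off a lower-index medium gives no phase shift.
Net: one phase inversion between the two reflected rays.
For maximum reflection here: 2 n t cos θ_r = (m + ½) λ.
Snell's law: 1.0 sin 27.0° = 2.28 sin θ_r → sin θ_r = 0.199, cos θ_r = 0.980.
Minimum at m = 0: t = λ / (4 n cos θ_r) = 608 / (4 × 2.28 × 0.980) = 68.0 nm.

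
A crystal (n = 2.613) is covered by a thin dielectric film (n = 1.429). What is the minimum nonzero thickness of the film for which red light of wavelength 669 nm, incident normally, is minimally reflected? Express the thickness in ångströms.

Top surface (1.0 → 1.429): reflection off a higher-index medium gives a half-wave phase shift.
Ray reflecting at the bottom interface goes from n = 1.429 toward n = 2.613: a half-wave phase shift.
Zero or two π shifts → no net half-wave offset.
So the condition for destructive reflection is 2 n t = (m + ½) λ.
Minimum at m = 0: t = λ / (4 n) = 669 / (4 × 1.429) = 117 nm.

1170 Å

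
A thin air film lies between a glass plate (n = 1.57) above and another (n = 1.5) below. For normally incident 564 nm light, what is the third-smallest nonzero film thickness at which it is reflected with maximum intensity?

At the upper boundary (n = 1.57 to n = 1.0) the reflected ray undergoes no phase shift.
Ray reflecting at the bottom interface goes from n = 1.0 toward n = 1.5: a half-wave phase shift.
Exactly one π shift → a net half-wave offset.
So the condition for constructive reflection is 2 n t = (m + ½) λ.
The third-smallest nonzero thickness corresponds to m = 2: t = (m + ½) λ / (2 n) = 2.50 × 564 / (2 × 1.0) = 705 nm.

705 nm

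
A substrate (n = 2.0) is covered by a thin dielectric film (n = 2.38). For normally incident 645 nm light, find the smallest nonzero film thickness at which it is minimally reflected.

136 nm

At the upper boundary (n = 1.0 to n = 2.38) the reflected ray undergoes a half-wave phase shift.
At the lower boundary (n = 2.38 to n = 2.0) the reflected ray undergoes no phase shift.
The two reflections differ by half a wavelength.
With one net inversion, destructive interference in reflection requires 2 n t = m λ.
Minimum nonzero at m = 1: t = λ / (2 n) = 645 / (2 × 2.38) = 136 nm.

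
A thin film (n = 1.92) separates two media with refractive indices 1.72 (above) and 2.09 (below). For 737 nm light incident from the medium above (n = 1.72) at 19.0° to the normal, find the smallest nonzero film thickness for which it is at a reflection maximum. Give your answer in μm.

At the upper boundary (n = 1.72 to n = 1.92) the reflected ray undergoes a half-wave phase shift.
Bottom surface (1.92 → 2.09): reflection off a higher-index medium gives a half-wave phase shift.
Zero or two π shifts → no net half-wave offset.
With no net inversion, constructive interference in reflection requires 2 n t cos θ_r = m λ.
Snell's law: 1.72 sin 19.0° = 1.92 sin θ_r → sin θ_r = 0.292, cos θ_r = 0.957.
Minimum nonzero at m = 1: t = λ / (2 n cos θ_r) = 737 / (2 × 1.92 × 0.957) = 201 nm.

0.201 μm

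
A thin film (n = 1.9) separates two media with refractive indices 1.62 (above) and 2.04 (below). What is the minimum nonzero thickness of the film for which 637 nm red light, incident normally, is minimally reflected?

83.8 nm

Top surface (1.62 → 1.9): reflection off a higher-index medium gives a half-wave phase shift.
Ray reflecting at the bottom interface goes from n = 1.9 toward n = 2.04: a half-wave phase shift.
Zero or two π shifts → no net half-wave offset.
With no net inversion, destructive interference in reflection requires 2 n t = (m + ½) λ.
Minimum at m = 0: t = λ / (4 n) = 637 / (4 × 1.9) = 83.8 nm.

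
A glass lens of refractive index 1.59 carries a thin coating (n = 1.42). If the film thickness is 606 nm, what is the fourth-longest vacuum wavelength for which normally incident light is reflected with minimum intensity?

At the upper boundary (n = 1.0 to n = 1.42) the reflected ray undergoes a half-wave phase shift.
Bottom surface (1.42 → 1.59): reflection off a higher-index medium gives a half-wave phase shift.
Zero or two π shifts → no net half-wave offset.
So the condition for destructive reflection is 2 n t = (m + ½) λ.
λ = 2 n t / (m + ½). The fourth-longest wavelength is m = 3: λ = 2 × 1.42 × 606 / 3.50 = 492 nm.

492 nm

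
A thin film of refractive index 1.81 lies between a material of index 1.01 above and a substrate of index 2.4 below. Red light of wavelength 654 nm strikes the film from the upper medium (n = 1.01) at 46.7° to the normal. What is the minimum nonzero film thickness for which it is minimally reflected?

98.8 nm

Ray reflecting at the top interface goes from n = 1.01 toward n = 1.81: a half-wave phase shift.
At the lower boundary (n = 1.81 to n = 2.4) the reflected ray undergoes a half-wave phase shift.
Zero or two π shifts → no net half-wave offset.
With no net inversion, destructive interference in reflection requires 2 n t cos θ_r = (m + ½) λ.
Snell's law: 1.01 sin 46.7° = 1.81 sin θ_r → sin θ_r = 0.406, cos θ_r = 0.914.
Minimum at m = 0: t = λ / (4 n cos θ_r) = 654 / (4 × 1.81 × 0.914) = 98.8 nm.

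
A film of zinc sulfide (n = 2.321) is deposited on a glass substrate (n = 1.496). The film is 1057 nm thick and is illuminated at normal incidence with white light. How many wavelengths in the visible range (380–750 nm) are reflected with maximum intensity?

6

At the upper boundary (n = 1.0 to n = 2.321) the reflected ray undergoes a half-wave phase shift.
At the lower boundary (n = 2.321 to n = 1.496) the reflected ray undergoes no phase shift.
Net: one phase inversion between the two reflected rays.
For maximum reflection here: 2 n t = (m + ½) λ.
λ = 2 n t / (m + ½) = 4907 / (m + ½) nm.
m=6: 755 nm (IR); m=7: 654 nm (visible); m=8: 577 nm (visible); m=9: 516 nm (visible); m=10: 467 nm (visible); m=11: 427 nm (visible); m=12: 393 nm (visible); m=13: 363 nm (UV).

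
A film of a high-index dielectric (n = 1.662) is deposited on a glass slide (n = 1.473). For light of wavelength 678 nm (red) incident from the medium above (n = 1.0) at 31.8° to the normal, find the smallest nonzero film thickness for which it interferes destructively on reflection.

Ray reflecting at the top interface goes from n = 1.0 toward n = 1.662: a half-wave phase shift.
At the lower boundary (n = 1.662 to n = 1.473) the reflected ray undergoes no phase shift.
Exactly one π shift → a net half-wave offset.
So the condition for destructive reflection is 2 n t cos θ_r = m λ.
Snell's law: 1.0 sin 31.8° = 1.662 sin θ_r → sin θ_r = 0.317, cos θ_r = 0.948.
Minimum nonzero at m = 1: t = λ / (2 n cos θ_r) = 678 / (2 × 1.662 × 0.948) = 215 nm.

215 nm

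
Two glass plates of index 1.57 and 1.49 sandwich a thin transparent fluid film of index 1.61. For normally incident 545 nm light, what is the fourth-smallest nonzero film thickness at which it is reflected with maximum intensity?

592 nm

Top surface (1.57 → 1.61): reflection off a higher-index medium gives a half-wave phase shift.
At the lower boundary (n = 1.61 to n = 1.49) the reflected ray undergoes no phase shift.
Exactly one π shift → a net half-wave offset.
So the condition for constructive reflection is 2 n t = (m + ½) λ.
The fourth-smallest nonzero thickness corresponds to m = 3: t = (m + ½) λ / (2 n) = 3.50 × 545 / (2 × 1.61) = 592 nm.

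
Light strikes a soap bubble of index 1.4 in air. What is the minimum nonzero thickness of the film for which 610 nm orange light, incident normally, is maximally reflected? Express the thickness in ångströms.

Ray reflecting at the top interface goes from n = 1.0 toward n = 1.4: a half-wave phase shift.
At the lower boundary (n = 1.4 to n = 1.0) the reflected ray undergoes no phase shift.
The two reflections differ by half a wavelength.
For maximum reflection here: 2 n t = (m + ½) λ.
Minimum at m = 0: t = λ / (4 n) = 610 / (4 × 1.4) = 109 nm.

1089 Å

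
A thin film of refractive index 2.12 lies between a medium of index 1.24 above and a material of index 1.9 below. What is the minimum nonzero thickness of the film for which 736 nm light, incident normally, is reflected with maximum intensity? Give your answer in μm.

0.0868 μm

Top surface (1.24 → 2.12): reflection off a higher-index medium gives a half-wave phase shift.
Ray reflecting at the bottom interface goes from n = 2.12 toward n = 1.9: no phase shift.
Exactly one π shift → a net half-wave offset.
So the condition for constructive reflection is 2 n t = (m + ½) λ.
Minimum at m = 0: t = λ / (4 n) = 736 / (4 × 2.12) = 86.8 nm.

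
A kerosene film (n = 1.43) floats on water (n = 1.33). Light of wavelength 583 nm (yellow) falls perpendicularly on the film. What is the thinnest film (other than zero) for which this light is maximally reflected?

At the upper boundary (n = 1.0 to n = 1.43) the reflected ray undergoes a half-wave phase shift.
Bottom surface (1.43 → 1.33): reflection off a lower-index medium gives no phase shift.
Exactly one π shift → a net half-wave offset.
For maximum reflection here: 2 n t = (m + ½) λ.
Minimum at m = 0: t = λ / (4 n) = 583 / (4 × 1.43) = 102 nm.

102 nm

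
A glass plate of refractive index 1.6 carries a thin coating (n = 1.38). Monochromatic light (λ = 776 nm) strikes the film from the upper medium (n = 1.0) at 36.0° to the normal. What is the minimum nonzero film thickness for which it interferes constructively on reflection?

Ray reflecting at the top interface goes from n = 1.0 toward n = 1.38: a half-wave phase shift.
Bottom surface (1.38 → 1.6): reflection off a higher-index medium gives a half-wave phase shift.
Net: no relative phase inversion (both shifts match).
With no net inversion, constructive interference in reflection requires 2 n t cos θ_r = m λ.
Snell's law: 1.0 sin 36.0° = 1.38 sin θ_r → sin θ_r = 0.426, cos θ_r = 0.905.
Minimum nonzero at m = 1: t = λ / (2 n cos θ_r) = 776 / (2 × 1.38 × 0.905) = 311 nm.

311 nm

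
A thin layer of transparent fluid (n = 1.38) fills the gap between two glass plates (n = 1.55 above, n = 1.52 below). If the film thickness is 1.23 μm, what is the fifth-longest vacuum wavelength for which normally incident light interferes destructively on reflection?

At the upper boundary (n = 1.55 to n = 1.38) the reflected ray undergoes no phase shift.
Ray reflecting at the bottom interface goes from n = 1.38 toward n = 1.52: a half-wave phase shift.
Net: one phase inversion between the two reflected rays.
So the condition for destructive reflection is 2 n t = m λ.
λ = 2 n t / m. The fifth-longest wavelength is m = 5: λ = 2 × 1.38 × 1230 / 5.00 = 679 nm.

679 nm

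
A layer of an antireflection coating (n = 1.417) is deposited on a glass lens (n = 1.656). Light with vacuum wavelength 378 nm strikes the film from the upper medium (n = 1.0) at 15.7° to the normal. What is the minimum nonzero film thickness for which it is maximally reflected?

136 nm

Ray reflecting at the top interface goes from n = 1.0 toward n = 1.417: a half-wave phase shift.
Ray reflecting at the bottom interface goes from n = 1.417 toward n = 1.656: a half-wave phase shift.
The two reflections carry the same phase change, so no net offset.
For bright reflection here: 2 n t cos θ_r = m λ.
Snell's law: 1.0 sin 15.7° = 1.417 sin θ_r → sin θ_r = 0.191, cos θ_r = 0.982.
Minimum nonzero at m = 1: t = λ / (2 n cos θ_r) = 378 / (2 × 1.417 × 0.982) = 136 nm.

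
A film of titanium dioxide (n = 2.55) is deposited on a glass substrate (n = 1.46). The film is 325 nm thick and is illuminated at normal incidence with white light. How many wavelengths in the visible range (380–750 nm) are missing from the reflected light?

2

At the upper boundary (n = 1.0 to n = 2.55) the reflected ray undergoes a half-wave phase shift.
At the lower boundary (n = 2.55 to n = 1.46) the reflected ray undergoes no phase shift.
Exactly one π shift → a net half-wave offset.
For weak reflection here: 2 n t = m λ.
λ = 2 n t / m = 1658 / m nm.
m=2: 829 nm (IR); m=3: 553 nm (visible); m=4: 414 nm (visible); m=5: 332 nm (UV).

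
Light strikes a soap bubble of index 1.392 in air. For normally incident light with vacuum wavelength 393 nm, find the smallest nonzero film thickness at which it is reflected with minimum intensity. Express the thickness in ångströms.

Top surface (1.0 → 1.392): reflection off a higher-index medium gives a half-wave phase shift.
Bottom surface (1.392 → 1.0): reflection off a lower-index medium gives no phase shift.
Exactly one π shift → a net half-wave offset.
For dark reflection here: 2 n t = m λ.
Minimum nonzero at m = 1: t = λ / (2 n) = 393 / (2 × 1.392) = 141 nm.

1412 Å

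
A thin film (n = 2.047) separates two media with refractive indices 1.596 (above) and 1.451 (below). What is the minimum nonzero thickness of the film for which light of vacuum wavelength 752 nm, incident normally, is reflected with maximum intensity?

91.8 nm

At the upper boundary (n = 1.596 to n = 2.047) the reflected ray undergoes a half-wave phase shift.
Bottom surface (2.047 → 1.451): reflection off a lower-index medium gives no phase shift.
The two reflections differ by half a wavelength.
With one net inversion, constructive interference in reflection requires 2 n t = (m + ½) λ.
Minimum at m = 0: t = λ / (4 n) = 752 / (4 × 2.047) = 91.8 nm.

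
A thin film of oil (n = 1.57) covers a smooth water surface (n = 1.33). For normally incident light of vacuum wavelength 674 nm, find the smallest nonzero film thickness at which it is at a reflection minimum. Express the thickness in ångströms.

2146 Å

At the upper boundary (n = 1.0 to n = 1.57) the reflected ray undergoes a half-wave phase shift.
Ray reflecting at the bottom interface goes from n = 1.57 toward n = 1.33: no phase shift.
Net: one phase inversion between the two reflected rays.
With one net inversion, destructive interference in reflection requires 2 n t = m λ.
Minimum nonzero at m = 1: t = λ / (2 n) = 674 / (2 × 1.57) = 215 nm.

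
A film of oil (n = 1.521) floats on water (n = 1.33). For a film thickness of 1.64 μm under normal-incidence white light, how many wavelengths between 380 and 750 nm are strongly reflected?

6

Top surface (1.0 → 1.521): reflection off a higher-index medium gives a half-wave phase shift.
At the lower boundary (n = 1.521 to n = 1.33) the reflected ray undergoes no phase shift.
Net: one phase inversion between the two reflected rays.
With one net inversion, constructive interference in reflection requires 2 n t = (m + ½) λ.
λ = 2 n t / (m + ½) = 4989 / (m + ½) nm.
m=6: 768 nm (IR); m=7: 665 nm (visible); m=8: 587 nm (visible); m=9: 525 nm (visible); m=10: 475 nm (visible); m=11: 434 nm (visible); m=12: 399 nm (visible); m=13: 370 nm (UV).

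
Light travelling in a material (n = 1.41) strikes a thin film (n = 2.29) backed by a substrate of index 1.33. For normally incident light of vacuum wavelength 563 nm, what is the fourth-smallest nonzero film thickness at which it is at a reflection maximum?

At the upper boundary (n = 1.41 to n = 2.29) the reflected ray undergoes a half-wave phase shift.
Ray reflecting at the bottom interface goes from n = 2.29 toward n = 1.33: no phase shift.
Exactly one π shift → a net half-wave offset.
So the condition for constructive reflection is 2 n t = (m + ½) λ.
The fourth-smallest nonzero thickness corresponds to m = 3: t = (m + ½) λ / (2 n) = 3.50 × 563 / (2 × 2.29) = 430 nm.

430 nm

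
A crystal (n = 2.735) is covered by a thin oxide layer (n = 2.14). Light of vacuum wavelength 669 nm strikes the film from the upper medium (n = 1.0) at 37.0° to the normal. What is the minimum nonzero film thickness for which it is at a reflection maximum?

163 nm

At the upper boundary (n = 1.0 to n = 2.14) the reflected ray undergoes a half-wave phase shift.
Ray reflecting at the bottom interface goes from n = 2.14 toward n = 2.735: a half-wave phase shift.
Zero or two π shifts → no net half-wave offset.
With no net inversion, constructive interference in reflection requires 2 n t cos θ_r = m λ.
Snell's law: 1.0 sin 37.0° = 2.14 sin θ_r → sin θ_r = 0.281, cos θ_r = 0.960.
Minimum nonzero at m = 1: t = λ / (2 n cos θ_r) = 669 / (2 × 2.14 × 0.960) = 163 nm.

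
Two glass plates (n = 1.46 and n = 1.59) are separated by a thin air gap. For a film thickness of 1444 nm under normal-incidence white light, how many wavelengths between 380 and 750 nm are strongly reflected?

4

At the upper boundary (n = 1.46 to n = 1.0) the reflected ray undergoes no phase shift.
Ray reflecting at the bottom interface goes from n = 1.0 toward n = 1.59: a half-wave phase shift.
The two reflections differ by half a wavelength.
With one net inversion, constructive interference in reflection requires 2 n t = (m + ½) λ.
λ = 2 n t / (m + ½) = 2888 / (m + ½) nm.
m=3: 825 nm (IR); m=4: 642 nm (visible); m=5: 525 nm (visible); m=6: 444 nm (visible); m=7: 385 nm (visible); m=8: 340 nm (UV).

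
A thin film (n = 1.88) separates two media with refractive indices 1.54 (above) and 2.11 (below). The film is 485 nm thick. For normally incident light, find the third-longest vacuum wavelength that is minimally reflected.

At the upper boundary (n = 1.54 to n = 1.88) the reflected ray undergoes a half-wave phase shift.
Ray reflecting at the bottom interface goes from n = 1.88 toward n = 2.11: a half-wave phase shift.
The two reflections carry the same phase change, so no net offset.
With no net inversion, destructive interference in reflection requires 2 n t = (m + ½) λ.
λ = 2 n t / (m + ½). The third-longest wavelength is m = 2: λ = 2 × 1.88 × 485 / 2.50 = 729 nm.

729 nm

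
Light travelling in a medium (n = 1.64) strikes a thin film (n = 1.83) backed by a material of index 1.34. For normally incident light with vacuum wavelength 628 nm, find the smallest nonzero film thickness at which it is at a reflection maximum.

At the upper boundary (n = 1.64 to n = 1.83) the reflected ray undergoes a half-wave phase shift.
At the lower boundary (n = 1.83 to n = 1.34) the reflected ray undergoes no phase shift.
Exactly one π shift → a net half-wave offset.
For maximum reflection here: 2 n t = (m + ½) λ.
Minimum at m = 0: t = λ / (4 n) = 628 / (4 × 1.83) = 85.8 nm.

85.8 nm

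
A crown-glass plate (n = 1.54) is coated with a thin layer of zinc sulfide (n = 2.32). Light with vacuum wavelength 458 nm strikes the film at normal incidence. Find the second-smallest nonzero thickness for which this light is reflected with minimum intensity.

197 nm

Ray reflecting at the top interface goes from n = 1.0 toward n = 2.32: a half-wave phase shift.
Ray reflecting at the bottom interface goes from n = 2.32 toward n = 1.54: no phase shift.
Net: one phase inversion between the two reflected rays.
With one net inversion, destructive interference in reflection requires 2 n t = m λ.
The second-smallest nonzero thickness corresponds to m = 2: t = m λ / (2 n) = 2.00 × 458 / (2 × 2.32) = 197 nm.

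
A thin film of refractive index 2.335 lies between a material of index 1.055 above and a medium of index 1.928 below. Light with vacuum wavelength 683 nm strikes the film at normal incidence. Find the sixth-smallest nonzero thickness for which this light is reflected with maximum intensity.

Top surface (1.055 → 2.335): reflection off a higher-index medium gives a half-wave phase shift.
Ray reflecting at the bottom interface goes from n = 2.335 toward n = 1.928: no phase shift.
The two reflections differ by half a wavelength.
With one net inversion, constructive interference in reflection requires 2 n t = (m + ½) λ.
The sixth-smallest nonzero thickness corresponds to m = 5: t = (m + ½) λ / (2 n) = 5.50 × 683 / (2 × 2.335) = 804 nm.

804 nm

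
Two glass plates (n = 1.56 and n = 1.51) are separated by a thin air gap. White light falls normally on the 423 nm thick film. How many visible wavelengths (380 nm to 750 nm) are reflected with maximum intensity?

1

Top surface (1.56 → 1.0): reflection off a lower-index medium gives no phase shift.
Ray reflecting at the bottom interface goes from n = 1.0 toward n = 1.51: a half-wave phase shift.
The two reflections differ by half a wavelength.
With one net inversion, constructive interference in reflection requires 2 n t = (m + ½) λ.
λ = 2 n t / (m + ½) = 846 / (m + ½) nm.
m=0: 1692 nm (IR); m=1: 564 nm (visible); m=2: 338 nm (UV).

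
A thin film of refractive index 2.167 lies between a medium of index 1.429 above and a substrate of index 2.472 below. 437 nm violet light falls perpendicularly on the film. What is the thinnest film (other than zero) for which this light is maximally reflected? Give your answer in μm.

Top surface (1.429 → 2.167): reflection off a higher-index medium gives a half-wave phase shift.
Bottom surface (2.167 → 2.472): reflection off a higher-index medium gives a half-wave phase shift.
Zero or two π shifts → no net half-wave offset.
With no net inversion, constructive interference in reflection requires 2 n t = m λ.
Minimum nonzero at m = 1: t = λ / (2 n) = 437 / (2 × 2.167) = 101 nm.

0.101 μm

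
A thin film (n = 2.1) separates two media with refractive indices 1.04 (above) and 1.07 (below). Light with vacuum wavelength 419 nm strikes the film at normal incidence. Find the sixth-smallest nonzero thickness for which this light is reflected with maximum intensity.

549 nm

At the upper boundary (n = 1.04 to n = 2.1) the reflected ray undergoes a half-wave phase shift.
At the lower boundary (n = 2.1 to n = 1.07) the reflected ray undergoes no phase shift.
Exactly one π shift → a net half-wave offset.
With one net inversion, constructive interference in reflection requires 2 n t = (m + ½) λ.
The sixth-smallest nonzero thickness corresponds to m = 5: t = (m + ½) λ / (2 n) = 5.50 × 419 / (2 × 2.1) = 549 nm.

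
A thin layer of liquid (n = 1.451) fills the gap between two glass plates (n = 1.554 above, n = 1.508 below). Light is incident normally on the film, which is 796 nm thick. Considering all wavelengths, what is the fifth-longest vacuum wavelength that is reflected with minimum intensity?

462 nm

At the upper boundary (n = 1.554 to n = 1.451) the reflected ray undergoes no phase shift.
Bottom surface (1.451 → 1.508): reflection off a higher-index medium gives a half-wave phase shift.
The two reflections differ by half a wavelength.
So the condition for destructive reflection is 2 n t = m λ.
λ = 2 n t / m. The fifth-longest wavelength is m = 5: λ = 2 × 1.451 × 796 / 5.00 = 462 nm.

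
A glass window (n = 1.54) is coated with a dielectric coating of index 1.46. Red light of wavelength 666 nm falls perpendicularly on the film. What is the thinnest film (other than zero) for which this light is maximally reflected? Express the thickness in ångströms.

Top surface (1.0 → 1.46): reflection off a higher-index medium gives a half-wave phase shift.
At the lower boundary (n = 1.46 to n = 1.54) the reflected ray undergoes a half-wave phase shift.
Zero or two π shifts → no net half-wave offset.
With no net inversion, constructive interference in reflection requires 2 n t = m λ.
Minimum nonzero at m = 1: t = λ / (2 n) = 666 / (2 × 1.46) = 228 nm.

2281 Å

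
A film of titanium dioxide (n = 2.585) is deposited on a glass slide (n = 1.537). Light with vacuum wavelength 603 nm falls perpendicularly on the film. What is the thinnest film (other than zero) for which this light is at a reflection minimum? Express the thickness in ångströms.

1166 Å

At the upper boundary (n = 1.0 to n = 2.585) the reflected ray undergoes a half-wave phase shift.
At the lower boundary (n = 2.585 to n = 1.537) the reflected ray undergoes no phase shift.
Exactly one π shift → a net half-wave offset.
So the condition for destructive reflection is 2 n t = m λ.
Minimum nonzero at m = 1: t = λ / (2 n) = 603 / (2 × 2.585) = 117 nm.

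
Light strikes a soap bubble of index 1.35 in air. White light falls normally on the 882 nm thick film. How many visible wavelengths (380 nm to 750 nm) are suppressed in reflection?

3

At the upper boundary (n = 1.0 to n = 1.35) the reflected ray undergoes a half-wave phase shift.
Bottom surface (1.35 → 1.0): reflection off a lower-index medium gives no phase shift.
Exactly one π shift → a net half-wave offset.
So the condition for destructive reflection is 2 n t = m λ.
λ = 2 n t / m = 2381 / m nm.
m=3: 794 nm (IR); m=4: 595 nm (visible); m=5: 476 nm (visible); m=6: 397 nm (visible); m=7: 340 nm (UV).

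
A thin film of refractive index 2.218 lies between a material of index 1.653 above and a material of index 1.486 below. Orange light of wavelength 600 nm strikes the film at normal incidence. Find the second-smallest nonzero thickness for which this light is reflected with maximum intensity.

203 nm

Ray reflecting at the top interface goes from n = 1.653 toward n = 2.218: a half-wave phase shift.
At the lower boundary (n = 2.218 to n = 1.486) the reflected ray undergoes no phase shift.
Exactly one π shift → a net half-wave offset.
So the condition for constructive reflection is 2 n t = (m + ½) λ.
The second-smallest nonzero thickness corresponds to m = 1: t = (m + ½) λ / (2 n) = 1.50 × 600 / (2 × 2.218) = 203 nm.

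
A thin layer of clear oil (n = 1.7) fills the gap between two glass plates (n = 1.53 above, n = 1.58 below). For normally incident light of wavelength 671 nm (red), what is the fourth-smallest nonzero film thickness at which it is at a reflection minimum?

789 nm

Top surface (1.53 → 1.7): reflection off a higher-index medium gives a half-wave phase shift.
At the lower boundary (n = 1.7 to n = 1.58) the reflected ray undergoes no phase shift.
The two reflections differ by half a wavelength.
For dark reflection here: 2 n t = m λ.
The fourth-smallest nonzero thickness corresponds to m = 4: t = m λ / (2 n) = 4.00 × 671 / (2 × 1.7) = 789 nm.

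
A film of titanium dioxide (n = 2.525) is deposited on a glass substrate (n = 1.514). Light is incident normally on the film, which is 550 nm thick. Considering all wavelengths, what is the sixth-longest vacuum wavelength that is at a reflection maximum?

Ray reflecting at the top interface goes from n = 1.0 toward n = 2.525: a half-wave phase shift.
At the lower boundary (n = 2.525 to n = 1.514) the reflected ray undergoes no phase shift.
The two reflections differ by half a wavelength.
With one net inversion, constructive interference in reflection requires 2 n t = (m + ½) λ.
λ = 2 n t / (m + ½). The sixth-longest wavelength is m = 5: λ = 2 × 2.525 × 550 / 5.50 = 505 nm.

505 nm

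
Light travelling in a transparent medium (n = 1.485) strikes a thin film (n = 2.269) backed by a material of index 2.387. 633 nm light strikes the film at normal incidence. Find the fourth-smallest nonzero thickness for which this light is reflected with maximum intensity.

558 nm

Ray reflecting at the top interface goes from n = 1.485 toward n = 2.269: a half-wave phase shift.
At the lower boundary (n = 2.269 to n = 2.387) the reflected ray undergoes a half-wave phase shift.
Net: no relative phase inversion (both shifts match).
So the condition for constructive reflection is 2 n t = m λ.
The fourth-smallest nonzero thickness corresponds to m = 4: t = m λ / (2 n) = 4.00 × 633 / (2 × 2.269) = 558 nm.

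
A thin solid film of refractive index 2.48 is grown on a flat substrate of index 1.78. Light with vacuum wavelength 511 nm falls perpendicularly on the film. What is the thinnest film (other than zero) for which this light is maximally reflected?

At the upper boundary (n = 1.0 to n = 2.48) the reflected ray undergoes a half-wave phase shift.
Ray reflecting at the bottom interface goes from n = 2.48 toward n = 1.78: no phase shift.
Exactly one π shift → a net half-wave offset.
So the condition for constructive reflection is 2 n t = (m + ½) λ.
Minimum at m = 0: t = λ / (4 n) = 511 / (4 × 2.48) = 51.5 nm.

51.5 nm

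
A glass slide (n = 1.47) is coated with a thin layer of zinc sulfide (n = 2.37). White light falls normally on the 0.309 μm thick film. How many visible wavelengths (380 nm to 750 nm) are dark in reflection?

2

At the upper boundary (n = 1.0 to n = 2.37) the reflected ray undergoes a half-wave phase shift.
At the lower boundary (n = 2.37 to n = 1.47) the reflected ray undergoes no phase shift.
Exactly one π shift → a net half-wave offset.
For dark reflection here: 2 n t = m λ.
λ = 2 n t / m = 1465 / m nm.
m=1: 1465 nm (IR); m=2: 732 nm (visible); m=3: 488 nm (visible); m=4: 366 nm (UV).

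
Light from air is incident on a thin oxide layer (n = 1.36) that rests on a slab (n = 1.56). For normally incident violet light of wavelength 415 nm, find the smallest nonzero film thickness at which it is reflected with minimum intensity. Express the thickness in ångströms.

763 Å

At the upper boundary (n = 1.0 to n = 1.36) the reflected ray undergoes a half-wave phase shift.
At the lower boundary (n = 1.36 to n = 1.56) the reflected ray undergoes a half-wave phase shift.
Net: no relative phase inversion (both shifts match).
For minimum reflection here: 2 n t = (m + ½) λ.
Minimum at m = 0: t = λ / (4 n) = 415 / (4 × 1.36) = 76.3 nm.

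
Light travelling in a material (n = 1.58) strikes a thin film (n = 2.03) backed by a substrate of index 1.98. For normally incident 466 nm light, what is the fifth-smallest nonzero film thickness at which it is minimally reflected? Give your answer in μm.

0.574 μm

Ray reflecting at the top interface goes from n = 1.58 toward n = 2.03: a half-wave phase shift.
Ray reflecting at the bottom interface goes from n = 2.03 toward n = 1.98: no phase shift.
Net: one phase inversion between the two reflected rays.
So the condition for destructive reflection is 2 n t = m λ.
The fifth-smallest nonzero thickness corresponds to m = 5: t = m λ / (2 n) = 5.00 × 466 / (2 × 2.03) = 574 nm.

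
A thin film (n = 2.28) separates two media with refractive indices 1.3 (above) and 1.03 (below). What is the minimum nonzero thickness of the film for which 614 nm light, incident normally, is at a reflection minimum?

Ray reflecting at the top interface goes from n = 1.3 toward n = 2.28: a half-wave phase shift.
At the lower boundary (n = 2.28 to n = 1.03) the reflected ray undergoes no phase shift.
Net: one phase inversion between the two reflected rays.
So the condition for destructive reflection is 2 n t = m λ.
Minimum nonzero at m = 1: t = λ / (2 n) = 614 / (2 × 2.28) = 135 nm.

135 nm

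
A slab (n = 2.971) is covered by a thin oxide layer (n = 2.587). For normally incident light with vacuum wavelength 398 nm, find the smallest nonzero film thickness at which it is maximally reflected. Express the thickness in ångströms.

Ray reflecting at the top interface goes from n = 1.0 toward n = 2.587: a half-wave phase shift.
Bottom surface (2.587 → 2.971): reflection off a higher-index medium gives a half-wave phase shift.
Net: no relative phase inversion (both shifts match).
So the condition for constructive reflection is 2 n t = m λ.
Minimum nonzero at m = 1: t = λ / (2 n) = 398 / (2 × 2.587) = 76.9 nm.

769 Å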